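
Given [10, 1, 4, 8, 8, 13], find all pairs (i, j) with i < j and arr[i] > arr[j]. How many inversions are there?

Finding inversions in [10, 1, 4, 8, 8, 13]:

(0, 1): arr[0]=10 > arr[1]=1
(0, 2): arr[0]=10 > arr[2]=4
(0, 3): arr[0]=10 > arr[3]=8
(0, 4): arr[0]=10 > arr[4]=8

Total inversions: 4

The array has 4 inversion(s): (0,1), (0,2), (0,3), (0,4). Each pair (i,j) satisfies i < j and arr[i] > arr[j].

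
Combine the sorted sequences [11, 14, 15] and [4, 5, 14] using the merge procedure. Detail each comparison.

Merging process:

Compare 11 vs 4: take 4 from right. Merged: [4]
Compare 11 vs 5: take 5 from right. Merged: [4, 5]
Compare 11 vs 14: take 11 from left. Merged: [4, 5, 11]
Compare 14 vs 14: take 14 from left. Merged: [4, 5, 11, 14]
Compare 15 vs 14: take 14 from right. Merged: [4, 5, 11, 14, 14]
Append remaining from left: [15]. Merged: [4, 5, 11, 14, 14, 15]

Final merged array: [4, 5, 11, 14, 14, 15]
Total comparisons: 5

The merged array is [4, 5, 11, 14, 14, 15], requiring 5 comparisons. The merge step runs in O(n) time where n is the total number of elements.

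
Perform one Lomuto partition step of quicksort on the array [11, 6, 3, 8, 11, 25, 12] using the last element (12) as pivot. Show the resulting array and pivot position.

Lomuto partition with pivot = 12:

Initial array: [11, 6, 3, 8, 11, 25, 12]

arr[0]=11 <= 12: swap with position 0, array becomes [11, 6, 3, 8, 11, 25, 12]
arr[1]=6 <= 12: swap with position 1, array becomes [11, 6, 3, 8, 11, 25, 12]
arr[2]=3 <= 12: swap with position 2, array becomes [11, 6, 3, 8, 11, 25, 12]
arr[3]=8 <= 12: swap with position 3, array becomes [11, 6, 3, 8, 11, 25, 12]
arr[4]=11 <= 12: swap with position 4, array becomes [11, 6, 3, 8, 11, 25, 12]
arr[5]=25 > 12: no swap

Place pivot at position 5: [11, 6, 3, 8, 11, 12, 25]
Pivot position: 5

After partitioning with pivot 12, the array becomes [11, 6, 3, 8, 11, 12, 25]. The pivot is placed at index 5. All elements to the left of the pivot are <= 12, and all elements to the right are > 12.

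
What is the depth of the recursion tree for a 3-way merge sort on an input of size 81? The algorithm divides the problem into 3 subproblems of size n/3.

For divide and conquer with division factor 3:

Problem sizes at each level:
Level 0: 81
Level 1: 27
Level 2: 9
Level 3: 3
Level 4: 1

The root is level 0 and the size-1 base case is level 4 (the tree spans levels 0 through 4, i.e. 5 levels counting the root), so the depth is the number of divisions: log_3(81) = 4

The recursion tree depth is log_3(81) = 4. At each level, the problem size is divided by 3, so it takes 4 divisions to reduce to a base case of size 1. The algorithm makes 3 recursive calls at each level.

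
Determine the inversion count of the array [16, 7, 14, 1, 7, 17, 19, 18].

Finding inversions in [16, 7, 14, 1, 7, 17, 19, 18]:

(0, 1): arr[0]=16 > arr[1]=7
(0, 2): arr[0]=16 > arr[2]=14
(0, 3): arr[0]=16 > arr[3]=1
(0, 4): arr[0]=16 > arr[4]=7
(1, 3): arr[1]=7 > arr[3]=1
(2, 3): arr[2]=14 > arr[3]=1
(2, 4): arr[2]=14 > arr[4]=7
(6, 7): arr[6]=19 > arr[7]=18

Total inversions: 8

The array has 8 inversion(s): (0,1), (0,2), (0,3), (0,4), (1,3), (2,3), (2,4), (6,7). Each pair (i,j) satisfies i < j and arr[i] > arr[j].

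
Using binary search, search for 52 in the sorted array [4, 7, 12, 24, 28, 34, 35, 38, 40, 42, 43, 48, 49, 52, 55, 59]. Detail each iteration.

Binary search for 52 in [4, 7, 12, 24, 28, 34, 35, 38, 40, 42, 43, 48, 49, 52, 55, 59]:

lo=0, hi=15, mid=7, arr[mid]=38 -> 38 < 52, search right half
lo=8, hi=15, mid=11, arr[mid]=48 -> 48 < 52, search right half
lo=12, hi=15, mid=13, arr[mid]=52 -> Found target at index 13!

Binary search finds 52 at index 13 after 3 comparisons. The search repeatedly halves the search space by comparing with the middle element.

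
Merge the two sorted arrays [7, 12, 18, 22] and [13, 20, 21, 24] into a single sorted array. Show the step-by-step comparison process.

Merging process:

Compare 7 vs 13: take 7 from left. Merged: [7]
Compare 12 vs 13: take 12 from left. Merged: [7, 12]
Compare 18 vs 13: take 13 from right. Merged: [7, 12, 13]
Compare 18 vs 20: take 18 from left. Merged: [7, 12, 13, 18]
Compare 22 vs 20: take 20 from right. Merged: [7, 12, 13, 18, 20]
Compare 22 vs 21: take 21 from right. Merged: [7, 12, 13, 18, 20, 21]
Compare 22 vs 24: take 22 from left. Merged: [7, 12, 13, 18, 20, 21, 22]
Append remaining from right: [24]. Merged: [7, 12, 13, 18, 20, 21, 22, 24]

Final merged array: [7, 12, 13, 18, 20, 21, 22, 24]
Total comparisons: 7

The merged array is [7, 12, 13, 18, 20, 21, 22, 24], requiring 7 comparisons. The merge step runs in O(n) time where n is the total number of elements.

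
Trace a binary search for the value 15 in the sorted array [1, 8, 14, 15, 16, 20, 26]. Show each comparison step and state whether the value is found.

Binary search for 15 in [1, 8, 14, 15, 16, 20, 26]:

lo=0, hi=6, mid=3, arr[mid]=15 -> Found target at index 3!

Binary search finds 15 at index 3 after 1 comparisons. The search repeatedly halves the search space by comparing with the middle element.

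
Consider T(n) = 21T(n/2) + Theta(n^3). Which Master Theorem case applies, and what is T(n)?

Master Theorem for T(n) = 21T(n/2) + O(n^3):

a = 21, b = 2, c = 3
log_b(a) = log_2(21) = 4.3923

Case 1: c = 3 < log_2(21) = 4.3923
T(n) = O(n^(log_2 21))

For T(n) = 21T(n/2) + O(n^3): log_2(21) = 4.3923. This is Case 1 of the Master Theorem (c < log_b(a), work dominated by leaves), giving O(n^(log_2 21)).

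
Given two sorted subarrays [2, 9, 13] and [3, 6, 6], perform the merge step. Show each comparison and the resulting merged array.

Merging process:

Compare 2 vs 3: take 2 from left. Merged: [2]
Compare 9 vs 3: take 3 from right. Merged: [2, 3]
Compare 9 vs 6: take 6 from right. Merged: [2, 3, 6]
Compare 9 vs 6: take 6 from right. Merged: [2, 3, 6, 6]
Append remaining from left: [9, 13]. Merged: [2, 3, 6, 6, 9, 13]

Final merged array: [2, 3, 6, 6, 9, 13]
Total comparisons: 4

The merged array is [2, 3, 6, 6, 9, 13], requiring 4 comparisons. The merge step runs in O(n) time where n is the total number of elements.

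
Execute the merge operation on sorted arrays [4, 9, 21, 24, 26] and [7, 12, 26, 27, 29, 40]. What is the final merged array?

Merging process:

Compare 4 vs 7: take 4 from left. Merged: [4]
Compare 9 vs 7: take 7 from right. Merged: [4, 7]
Compare 9 vs 12: take 9 from left. Merged: [4, 7, 9]
Compare 21 vs 12: take 12 from right. Merged: [4, 7, 9, 12]
Compare 21 vs 26: take 21 from left. Merged: [4, 7, 9, 12, 21]
Compare 24 vs 26: take 24 from left. Merged: [4, 7, 9, 12, 21, 24]
Compare 26 vs 26: take 26 from left. Merged: [4, 7, 9, 12, 21, 24, 26]
Append remaining from right: [26, 27, 29, 40]. Merged: [4, 7, 9, 12, 21, 24, 26, 26, 27, 29, 40]

Final merged array: [4, 7, 9, 12, 21, 24, 26, 26, 27, 29, 40]
Total comparisons: 7

The merged array is [4, 7, 9, 12, 21, 24, 26, 26, 27, 29, 40], requiring 7 comparisons. The merge step runs in O(n) time where n is the total number of elements.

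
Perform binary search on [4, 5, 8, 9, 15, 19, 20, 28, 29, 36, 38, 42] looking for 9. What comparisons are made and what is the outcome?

Binary search for 9 in [4, 5, 8, 9, 15, 19, 20, 28, 29, 36, 38, 42]:

lo=0, hi=11, mid=5, arr[mid]=19 -> 19 > 9, search left half
lo=0, hi=4, mid=2, arr[mid]=8 -> 8 < 9, search right half
lo=3, hi=4, mid=3, arr[mid]=9 -> Found target at index 3!

Binary search finds 9 at index 3 after 3 comparisons. The search repeatedly halves the search space by comparing with the middle element.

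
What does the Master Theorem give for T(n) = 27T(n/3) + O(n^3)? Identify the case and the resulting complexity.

Master Theorem for T(n) = 27T(n/3) + O(n^3):

a = 27, b = 3, c = 3
log_b(a) = log_3(27) = 3.0000

Case 2: c = 3 = log_3(27) = 3.0000
T(n) = O(n^3 log n) = O(n^3 log n)

For T(n) = 27T(n/3) + O(n^3): log_3(27) = 3.0000. This is Case 2 of the Master Theorem (c = log_b(a), equal work at all levels), giving O(n^3 log n).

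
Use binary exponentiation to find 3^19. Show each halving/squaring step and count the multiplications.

Computing 3^19 by squaring (build up from 3^1; each line after the first costs one multiplication):

3^1 = 3
3^2 = (3^1)^2 = 3^2 = 9
3^4 = (3^2)^2 = 9^2 = 81
3^8 = (3^4)^2 = 81^2 = 6561
3^9 = 3 * 3^8 = 3 * 6561 = 19683
3^18 = (3^9)^2 = 19683^2 = 387420489
3^19 = 3 * 3^18 = 3 * 387420489 = 1162261467

Result: 1162261467
Multiplications needed: 6 (6 lines after 3^1)

3^19 = 1162261467. Using exponentiation by squaring, this requires 6 multiplications. The key idea: if the exponent is even, square the half-power; if odd, multiply by the base once.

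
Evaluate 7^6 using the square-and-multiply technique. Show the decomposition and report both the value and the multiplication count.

Computing 7^6 by squaring (build up from 7^1; each line after the first costs one multiplication):

7^1 = 7
7^2 = (7^1)^2 = 7^2 = 49
7^3 = 7 * 7^2 = 7 * 49 = 343
7^6 = (7^3)^2 = 343^2 = 117649

Result: 117649
Multiplications needed: 3 (3 lines after 7^1)

7^6 = 117649. Using exponentiation by squaring, this requires 3 multiplications. The key idea: if the exponent is even, square the half-power; if odd, multiply by the base once.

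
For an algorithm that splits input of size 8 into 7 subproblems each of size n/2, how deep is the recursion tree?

For divide and conquer with division factor 2:

Problem sizes at each level:
Level 0: 8
Level 1: 4
Level 2: 2
Level 3: 1

The root is level 0 and the size-1 base case is level 3 (the tree spans levels 0 through 3, i.e. 4 levels counting the root), so the depth is the number of divisions: log_2(8) = 3

The recursion tree depth is log_2(8) = 3. At each level, the problem size is divided by 2, so it takes 3 divisions to reduce to a base case of size 1. The algorithm makes 7 recursive calls at each level.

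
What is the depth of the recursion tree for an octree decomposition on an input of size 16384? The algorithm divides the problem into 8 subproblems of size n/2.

For divide and conquer with division factor 2:

Problem sizes at each level:
Level 0: 16384
Level 1: 8192
Level 2: 4096
Level 3: 2048
Level 4: 1024
Level 5: 512
Level 6: 256
Level 7: 128
Level 8: 64
Level 9: 32
Level 10: 16
Level 11: 8
Level 12: 4
Level 13: 2
Level 14: 1

The root is level 0 and the size-1 base case is level 14 (the tree spans levels 0 through 14, i.e. 15 levels counting the root), so the depth is the number of divisions: log_2(16384) = 14

The recursion tree depth is log_2(16384) = 14. At each level, the problem size is divided by 2, so it takes 14 divisions to reduce to a base case of size 1. The algorithm makes 8 recursive calls at each level.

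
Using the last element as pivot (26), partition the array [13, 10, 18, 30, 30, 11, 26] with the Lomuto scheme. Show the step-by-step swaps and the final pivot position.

Lomuto partition with pivot = 26:

Initial array: [13, 10, 18, 30, 30, 11, 26]

arr[0]=13 <= 26: swap with position 0, array becomes [13, 10, 18, 30, 30, 11, 26]
arr[1]=10 <= 26: swap with position 1, array becomes [13, 10, 18, 30, 30, 11, 26]
arr[2]=18 <= 26: swap with position 2, array becomes [13, 10, 18, 30, 30, 11, 26]
arr[3]=30 > 26: no swap
arr[4]=30 > 26: no swap
arr[5]=11 <= 26: swap with position 3, array becomes [13, 10, 18, 11, 30, 30, 26]

Place pivot at position 4: [13, 10, 18, 11, 26, 30, 30]
Pivot position: 4

After partitioning with pivot 26, the array becomes [13, 10, 18, 11, 26, 30, 30]. The pivot is placed at index 4. All elements to the left of the pivot are <= 26, and all elements to the right are > 26.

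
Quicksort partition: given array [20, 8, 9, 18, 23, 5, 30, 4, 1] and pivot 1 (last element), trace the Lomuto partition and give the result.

Lomuto partition with pivot = 1:

Initial array: [20, 8, 9, 18, 23, 5, 30, 4, 1]

arr[0]=20 > 1: no swap
arr[1]=8 > 1: no swap
arr[2]=9 > 1: no swap
arr[3]=18 > 1: no swap
arr[4]=23 > 1: no swap
arr[5]=5 > 1: no swap
arr[6]=30 > 1: no swap
arr[7]=4 > 1: no swap

Place pivot at position 0: [1, 8, 9, 18, 23, 5, 30, 4, 20]
Pivot position: 0

After partitioning with pivot 1, the array becomes [1, 8, 9, 18, 23, 5, 30, 4, 20]. The pivot is placed at index 0. All elements to the left of the pivot are <= 1, and all elements to the right are > 1.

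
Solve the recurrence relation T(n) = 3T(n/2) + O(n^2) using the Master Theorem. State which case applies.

Master Theorem for T(n) = 3T(n/2) + O(n^2):

a = 3, b = 2, c = 2
log_b(a) = log_2(3) = 1.5850

Case 3: c = 2 > log_2(3) = 1.5850
T(n) = O(n^2) = O(n^2)

For T(n) = 3T(n/2) + O(n^2): log_2(3) = 1.5850. This is Case 3 of the Master Theorem (c > log_b(a), work dominated by root), giving O(n^2).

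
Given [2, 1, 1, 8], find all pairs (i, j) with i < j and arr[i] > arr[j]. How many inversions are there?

Finding inversions in [2, 1, 1, 8]:

(0, 1): arr[0]=2 > arr[1]=1
(0, 2): arr[0]=2 > arr[2]=1

Total inversions: 2

The array has 2 inversion(s): (0,1), (0,2). Each pair (i,j) satisfies i < j and arr[i] > arr[j].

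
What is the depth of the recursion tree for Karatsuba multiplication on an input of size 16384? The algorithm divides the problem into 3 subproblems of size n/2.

For divide and conquer with division factor 2:

Problem sizes at each level:
Level 0: 16384
Level 1: 8192
Level 2: 4096
Level 3: 2048
Level 4: 1024
Level 5: 512
Level 6: 256
Level 7: 128
Level 8: 64
Level 9: 32
Level 10: 16
Level 11: 8
Level 12: 4
Level 13: 2
Level 14: 1

The root is level 0 and the size-1 base case is level 14 (the tree spans levels 0 through 14, i.e. 15 levels counting the root), so the depth is the number of divisions: log_2(16384) = 14

The recursion tree depth is log_2(16384) = 14. At each level, the problem size is divided by 2, so it takes 14 divisions to reduce to a base case of size 1. The algorithm makes 3 recursive calls at each level.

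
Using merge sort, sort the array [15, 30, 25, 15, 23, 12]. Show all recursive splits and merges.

Merge sort trace:

Split: [15, 30, 25, 15, 23, 12] -> [15, 30, 25] and [15, 23, 12]
  Split: [15, 30, 25] -> [15] and [30, 25]
    Split: [30, 25] -> [30] and [25]
    Merge: [30] + [25] -> [25, 30]
  Merge: [15] + [25, 30] -> [15, 25, 30]
  Split: [15, 23, 12] -> [15] and [23, 12]
    Split: [23, 12] -> [23] and [12]
    Merge: [23] + [12] -> [12, 23]
  Merge: [15] + [12, 23] -> [12, 15, 23]
Merge: [15, 25, 30] + [12, 15, 23] -> [12, 15, 15, 23, 25, 30]

Final sorted array: [12, 15, 15, 23, 25, 30]

The merge sort proceeds by recursively splitting the array and merging sorted halves.
After all merges, the sorted array is [12, 15, 15, 23, 25, 30].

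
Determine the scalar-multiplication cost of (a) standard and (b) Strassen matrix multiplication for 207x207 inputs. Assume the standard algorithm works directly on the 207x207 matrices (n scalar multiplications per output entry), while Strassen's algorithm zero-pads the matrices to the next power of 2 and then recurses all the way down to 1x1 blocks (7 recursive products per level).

Matrix multiplication for 207x207 matrices:

Strassen's algorithm requires power-of-2 dimensions. Pad 207x207 to 256x256 (next power of 2).

Standard algorithm: 207^3 = 8869743 multiplications
Strassen's algorithm: 7^(log2(256)) = 7^8 = 5764801 multiplications
Savings: 8869743 - 5764801 = 3104942 multiplications

Standard: 8869743 multiplications (207^3). Strassen: 5764801 multiplications (7^8, after padding to 256x256). Strassen reduces 8 recursive multiplications to 7 at each level.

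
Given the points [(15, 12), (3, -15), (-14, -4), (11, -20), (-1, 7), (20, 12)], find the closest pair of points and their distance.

Computing all pairwise distances among 6 points:

d((15, 12), (3, -15)) = 29.5466
d((15, 12), (-14, -4)) = 33.121
d((15, 12), (11, -20)) = 32.249
d((15, 12), (-1, 7)) = 16.7631
d((15, 12), (20, 12)) = 5.0 <-- minimum
d((3, -15), (-14, -4)) = 20.2485
d((3, -15), (11, -20)) = 9.434
d((3, -15), (-1, 7)) = 22.3607
d((3, -15), (20, 12)) = 31.9061
d((-14, -4), (11, -20)) = 29.6816
d((-14, -4), (-1, 7)) = 17.0294
d((-14, -4), (20, 12)) = 37.5766
d((11, -20), (-1, 7)) = 29.5466
d((11, -20), (20, 12)) = 33.2415
d((-1, 7), (20, 12)) = 21.587

Closest pair: (15, 12) and (20, 12) with distance 5.0

The closest pair is (15, 12) and (20, 12) with Euclidean distance 5.0. For 6 points, brute-force pairwise comparison is shown above. For large n, the divide-and-conquer algorithm (sort by x, recurse on halves, check the dividing strip) achieves O(n log n).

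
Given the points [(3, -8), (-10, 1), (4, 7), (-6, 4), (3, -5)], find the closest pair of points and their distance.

Computing all pairwise distances among 5 points:

d((3, -8), (-10, 1)) = 15.8114
d((3, -8), (4, 7)) = 15.0333
d((3, -8), (-6, 4)) = 15.0
d((3, -8), (3, -5)) = 3.0 <-- minimum
d((-10, 1), (4, 7)) = 15.2315
d((-10, 1), (-6, 4)) = 5.0
d((-10, 1), (3, -5)) = 14.3178
d((4, 7), (-6, 4)) = 10.4403
d((4, 7), (3, -5)) = 12.0416
d((-6, 4), (3, -5)) = 12.7279

Closest pair: (3, -8) and (3, -5) with distance 3.0

The closest pair is (3, -8) and (3, -5) with Euclidean distance 3.0. For 5 points, brute-force pairwise comparison is shown above. For large n, the divide-and-conquer algorithm (sort by x, recurse on halves, check the dividing strip) achieves O(n log n).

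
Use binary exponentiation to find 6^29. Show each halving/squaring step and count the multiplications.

Computing 6^29 by squaring (build up from 6^1; each line after the first costs one multiplication):

6^1 = 6
6^2 = (6^1)^2 = 6^2 = 36
6^3 = 6 * 6^2 = 6 * 36 = 216
6^6 = (6^3)^2 = 216^2 = 46656
6^7 = 6 * 6^6 = 6 * 46656 = 279936
6^14 = (6^7)^2 = 279936^2 = 78364164096
6^28 = (6^14)^2 = 78364164096^2 = 6140942214464815497216
6^29 = 6 * 6^28 = 6 * 6140942214464815497216 = 36845653286788892983296

Result: 36845653286788892983296
Multiplications needed: 7 (7 lines after 6^1)

6^29 = 36845653286788892983296. Using exponentiation by squaring, this requires 7 multiplications. The key idea: if the exponent is even, square the half-power; if odd, multiply by the base once.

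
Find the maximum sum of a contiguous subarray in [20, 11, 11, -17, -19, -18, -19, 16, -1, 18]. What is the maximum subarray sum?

Using Kadane's algorithm on [20, 11, 11, -17, -19, -18, -19, 16, -1, 18]:

Scanning through the array:
Position 1 (value 11): max_ending_here = 31, max_so_far = 31
Position 2 (value 11): max_ending_here = 42, max_so_far = 42
Position 3 (value -17): max_ending_here = 25, max_so_far = 42
Position 4 (value -19): max_ending_here = 6, max_so_far = 42
Position 5 (value -18): max_ending_here = -12, max_so_far = 42
Position 6 (value -19): max_ending_here = -19, max_so_far = 42
Position 7 (value 16): max_ending_here = 16, max_so_far = 42
Position 8 (value -1): max_ending_here = 15, max_so_far = 42
Position 9 (value 18): max_ending_here = 33, max_so_far = 42

Maximum subarray: [20, 11, 11]
Maximum sum: 42

The maximum subarray is [20, 11, 11] with sum 42. This subarray runs from index 0 to index 2.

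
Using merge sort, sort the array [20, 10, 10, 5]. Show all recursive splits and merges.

Merge sort trace:

Split: [20, 10, 10, 5] -> [20, 10] and [10, 5]
  Split: [20, 10] -> [20] and [10]
  Merge: [20] + [10] -> [10, 20]
  Split: [10, 5] -> [10] and [5]
  Merge: [10] + [5] -> [5, 10]
Merge: [10, 20] + [5, 10] -> [5, 10, 10, 20]

Final sorted array: [5, 10, 10, 20]

The merge sort proceeds by recursively splitting the array and merging sorted halves.
After all merges, the sorted array is [5, 10, 10, 20].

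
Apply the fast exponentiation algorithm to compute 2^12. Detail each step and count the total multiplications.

Computing 2^12 by squaring (build up from 2^1; each line after the first costs one multiplication):

2^1 = 2
2^2 = (2^1)^2 = 2^2 = 4
2^3 = 2 * 2^2 = 2 * 4 = 8
2^6 = (2^3)^2 = 8^2 = 64
2^12 = (2^6)^2 = 64^2 = 4096

Result: 4096
Multiplications needed: 4 (4 lines after 2^1)

2^12 = 4096. Using exponentiation by squaring, this requires 4 multiplications. The key idea: if the exponent is even, square the half-power; if odd, multiply by the base once.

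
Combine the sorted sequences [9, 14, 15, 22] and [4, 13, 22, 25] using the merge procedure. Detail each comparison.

Merging process:

Compare 9 vs 4: take 4 from right. Merged: [4]
Compare 9 vs 13: take 9 from left. Merged: [4, 9]
Compare 14 vs 13: take 13 from right. Merged: [4, 9, 13]
Compare 14 vs 22: take 14 from left. Merged: [4, 9, 13, 14]
Compare 15 vs 22: take 15 from left. Merged: [4, 9, 13, 14, 15]
Compare 22 vs 22: take 22 from left. Merged: [4, 9, 13, 14, 15, 22]
Append remaining from right: [22, 25]. Merged: [4, 9, 13, 14, 15, 22, 22, 25]

Final merged array: [4, 9, 13, 14, 15, 22, 22, 25]
Total comparisons: 6

The merged array is [4, 9, 13, 14, 15, 22, 22, 25], requiring 6 comparisons. The merge step runs in O(n) time where n is the total number of elements.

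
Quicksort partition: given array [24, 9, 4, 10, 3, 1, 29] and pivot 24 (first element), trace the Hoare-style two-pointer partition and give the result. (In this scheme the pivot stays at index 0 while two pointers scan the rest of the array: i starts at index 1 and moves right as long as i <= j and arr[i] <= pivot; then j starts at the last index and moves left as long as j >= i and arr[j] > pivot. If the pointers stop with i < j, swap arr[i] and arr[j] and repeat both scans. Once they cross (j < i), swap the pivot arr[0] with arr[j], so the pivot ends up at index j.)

Hoare-style two-pointer partition with pivot = 24:

Initial array: [24, 9, 4, 10, 3, 1, 29]

Pointers start at i = 1, j = 6.
i ends at 6, j ends at 5: the pointers have crossed (j < i), so scanning stops.

Swap pivot arr[0] with arr[5] to place pivot at position 5: [1, 9, 4, 10, 3, 24, 29]
Pivot position: 5

After partitioning with pivot 24, the array becomes [1, 9, 4, 10, 3, 24, 29]. The pivot is placed at index 5. All elements to the left of the pivot are <= 24, and all elements to the right are > 24.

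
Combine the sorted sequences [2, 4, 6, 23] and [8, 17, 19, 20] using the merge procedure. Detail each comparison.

Merging process:

Compare 2 vs 8: take 2 from left. Merged: [2]
Compare 4 vs 8: take 4 from left. Merged: [2, 4]
Compare 6 vs 8: take 6 from left. Merged: [2, 4, 6]
Compare 23 vs 8: take 8 from right. Merged: [2, 4, 6, 8]
Compare 23 vs 17: take 17 from right. Merged: [2, 4, 6, 8, 17]
Compare 23 vs 19: take 19 from right. Merged: [2, 4, 6, 8, 17, 19]
Compare 23 vs 20: take 20 from right. Merged: [2, 4, 6, 8, 17, 19, 20]
Append remaining from left: [23]. Merged: [2, 4, 6, 8, 17, 19, 20, 23]

Final merged array: [2, 4, 6, 8, 17, 19, 20, 23]
Total comparisons: 7

The merged array is [2, 4, 6, 8, 17, 19, 20, 23], requiring 7 comparisons. The merge step runs in O(n) time where n is the total number of elements.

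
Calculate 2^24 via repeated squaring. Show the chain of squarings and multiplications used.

Computing 2^24 by squaring (build up from 2^1; each line after the first costs one multiplication):

2^1 = 2
2^2 = (2^1)^2 = 2^2 = 4
2^3 = 2 * 2^2 = 2 * 4 = 8
2^6 = (2^3)^2 = 8^2 = 64
2^12 = (2^6)^2 = 64^2 = 4096
2^24 = (2^12)^2 = 4096^2 = 16777216

Result: 16777216
Multiplications needed: 5 (5 lines after 2^1)

2^24 = 16777216. Using exponentiation by squaring, this requires 5 multiplications. The key idea: if the exponent is even, square the half-power; if odd, multiply by the base once.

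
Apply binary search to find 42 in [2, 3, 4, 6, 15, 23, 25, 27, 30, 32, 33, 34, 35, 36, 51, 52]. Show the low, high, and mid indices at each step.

Binary search for 42 in [2, 3, 4, 6, 15, 23, 25, 27, 30, 32, 33, 34, 35, 36, 51, 52]:

lo=0, hi=15, mid=7, arr[mid]=27 -> 27 < 42, search right half
lo=8, hi=15, mid=11, arr[mid]=34 -> 34 < 42, search right half
lo=12, hi=15, mid=13, arr[mid]=36 -> 36 < 42, search right half
lo=14, hi=15, mid=14, arr[mid]=51 -> 51 > 42, search left half
lo=14 > hi=13, target 42 not found

Binary search determines that 42 is not in the array after 4 comparisons. The search space was exhausted without finding the target.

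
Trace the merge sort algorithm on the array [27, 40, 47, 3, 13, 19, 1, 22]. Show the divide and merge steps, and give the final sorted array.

Merge sort trace:

Split: [27, 40, 47, 3, 13, 19, 1, 22] -> [27, 40, 47, 3] and [13, 19, 1, 22]
  Split: [27, 40, 47, 3] -> [27, 40] and [47, 3]
    Split: [27, 40] -> [27] and [40]
    Merge: [27] + [40] -> [27, 40]
    Split: [47, 3] -> [47] and [3]
    Merge: [47] + [3] -> [3, 47]
  Merge: [27, 40] + [3, 47] -> [3, 27, 40, 47]
  Split: [13, 19, 1, 22] -> [13, 19] and [1, 22]
    Split: [13, 19] -> [13] and [19]
    Merge: [13] + [19] -> [13, 19]
    Split: [1, 22] -> [1] and [22]
    Merge: [1] + [22] -> [1, 22]
  Merge: [13, 19] + [1, 22] -> [1, 13, 19, 22]
Merge: [3, 27, 40, 47] + [1, 13, 19, 22] -> [1, 3, 13, 19, 22, 27, 40, 47]

Final sorted array: [1, 3, 13, 19, 22, 27, 40, 47]

The merge sort proceeds by recursively splitting the array and merging sorted halves.
After all merges, the sorted array is [1, 3, 13, 19, 22, 27, 40, 47].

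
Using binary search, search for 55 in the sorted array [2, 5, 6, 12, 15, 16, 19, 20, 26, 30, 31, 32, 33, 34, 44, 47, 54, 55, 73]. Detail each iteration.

Binary search for 55 in [2, 5, 6, 12, 15, 16, 19, 20, 26, 30, 31, 32, 33, 34, 44, 47, 54, 55, 73]:

lo=0, hi=18, mid=9, arr[mid]=30 -> 30 < 55, search right half
lo=10, hi=18, mid=14, arr[mid]=44 -> 44 < 55, search right half
lo=15, hi=18, mid=16, arr[mid]=54 -> 54 < 55, search right half
lo=17, hi=18, mid=17, arr[mid]=55 -> Found target at index 17!

Binary search finds 55 at index 17 after 4 comparisons. The search repeatedly halves the search space by comparing with the middle element.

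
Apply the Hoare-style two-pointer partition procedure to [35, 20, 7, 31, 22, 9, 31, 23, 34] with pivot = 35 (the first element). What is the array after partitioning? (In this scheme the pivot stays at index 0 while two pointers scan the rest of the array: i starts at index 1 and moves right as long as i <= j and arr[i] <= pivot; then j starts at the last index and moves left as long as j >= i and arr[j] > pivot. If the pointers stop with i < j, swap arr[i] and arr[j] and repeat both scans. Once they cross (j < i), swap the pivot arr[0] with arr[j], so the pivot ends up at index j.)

Hoare-style two-pointer partition with pivot = 35:

Initial array: [35, 20, 7, 31, 22, 9, 31, 23, 34]

Pointers start at i = 1, j = 8.
i ends at 9, j ends at 8: the pointers have crossed (j < i), so scanning stops.

Swap pivot arr[0] with arr[8] to place pivot at position 8: [34, 20, 7, 31, 22, 9, 31, 23, 35]
Pivot position: 8

After partitioning with pivot 35, the array becomes [34, 20, 7, 31, 22, 9, 31, 23, 35]. The pivot is placed at index 8. All elements to the left of the pivot are <= 35, and all elements to the right are > 35.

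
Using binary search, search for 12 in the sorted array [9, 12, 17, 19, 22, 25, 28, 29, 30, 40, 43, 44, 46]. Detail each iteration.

Binary search for 12 in [9, 12, 17, 19, 22, 25, 28, 29, 30, 40, 43, 44, 46]:

lo=0, hi=12, mid=6, arr[mid]=28 -> 28 > 12, search left half
lo=0, hi=5, mid=2, arr[mid]=17 -> 17 > 12, search left half
lo=0, hi=1, mid=0, arr[mid]=9 -> 9 < 12, search right half
lo=1, hi=1, mid=1, arr[mid]=12 -> Found target at index 1!

Binary search finds 12 at index 1 after 4 comparisons. The search repeatedly halves the search space by comparing with the middle element.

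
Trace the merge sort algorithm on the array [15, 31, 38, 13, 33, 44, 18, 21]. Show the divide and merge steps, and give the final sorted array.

Merge sort trace:

Split: [15, 31, 38, 13, 33, 44, 18, 21] -> [15, 31, 38, 13] and [33, 44, 18, 21]
  Split: [15, 31, 38, 13] -> [15, 31] and [38, 13]
    Split: [15, 31] -> [15] and [31]
    Merge: [15] + [31] -> [15, 31]
    Split: [38, 13] -> [38] and [13]
    Merge: [38] + [13] -> [13, 38]
  Merge: [15, 31] + [13, 38] -> [13, 15, 31, 38]
  Split: [33, 44, 18, 21] -> [33, 44] and [18, 21]
    Split: [33, 44] -> [33] and [44]
    Merge: [33] + [44] -> [33, 44]
    Split: [18, 21] -> [18] and [21]
    Merge: [18] + [21] -> [18, 21]
  Merge: [33, 44] + [18, 21] -> [18, 21, 33, 44]
Merge: [13, 15, 31, 38] + [18, 21, 33, 44] -> [13, 15, 18, 21, 31, 33, 38, 44]

Final sorted array: [13, 15, 18, 21, 31, 33, 38, 44]

The merge sort proceeds by recursively splitting the array and merging sorted halves.
After all merges, the sorted array is [13, 15, 18, 21, 31, 33, 38, 44].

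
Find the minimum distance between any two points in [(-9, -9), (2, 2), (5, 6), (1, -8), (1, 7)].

Computing all pairwise distances among 5 points:

d((-9, -9), (2, 2)) = 15.5563
d((-9, -9), (5, 6)) = 20.5183
d((-9, -9), (1, -8)) = 10.0499
d((-9, -9), (1, 7)) = 18.868
d((2, 2), (5, 6)) = 5.0
d((2, 2), (1, -8)) = 10.0499
d((2, 2), (1, 7)) = 5.099
d((5, 6), (1, -8)) = 14.5602
d((5, 6), (1, 7)) = 4.1231 <-- minimum
d((1, -8), (1, 7)) = 15.0

Closest pair: (5, 6) and (1, 7) with distance 4.1231

The closest pair is (5, 6) and (1, 7) with Euclidean distance 4.1231. For 5 points, brute-force pairwise comparison is shown above. For large n, the divide-and-conquer algorithm (sort by x, recurse on halves, check the dividing strip) achieves O(n log n).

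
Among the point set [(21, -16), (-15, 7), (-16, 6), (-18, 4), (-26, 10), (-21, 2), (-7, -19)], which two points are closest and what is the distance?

Computing all pairwise distances among 7 points:

d((21, -16), (-15, 7)) = 42.72
d((21, -16), (-16, 6)) = 43.0465
d((21, -16), (-18, 4)) = 43.8292
d((21, -16), (-26, 10)) = 53.7122
d((21, -16), (-21, 2)) = 45.6946
d((21, -16), (-7, -19)) = 28.1603
d((-15, 7), (-16, 6)) = 1.4142 <-- minimum
d((-15, 7), (-18, 4)) = 4.2426
d((-15, 7), (-26, 10)) = 11.4018
d((-15, 7), (-21, 2)) = 7.8102
d((-15, 7), (-7, -19)) = 27.2029
d((-16, 6), (-18, 4)) = 2.8284
d((-16, 6), (-26, 10)) = 10.7703
d((-16, 6), (-21, 2)) = 6.4031
d((-16, 6), (-7, -19)) = 26.5707
d((-18, 4), (-26, 10)) = 10.0
d((-18, 4), (-21, 2)) = 3.6056
d((-18, 4), (-7, -19)) = 25.4951
d((-26, 10), (-21, 2)) = 9.434
d((-26, 10), (-7, -19)) = 34.6699
d((-21, 2), (-7, -19)) = 25.2389

Closest pair: (-15, 7) and (-16, 6) with distance 1.4142

The closest pair is (-15, 7) and (-16, 6) with Euclidean distance 1.4142. For 7 points, brute-force pairwise comparison is shown above. For large n, the divide-and-conquer algorithm (sort by x, recurse on halves, check the dividing strip) achieves O(n log n).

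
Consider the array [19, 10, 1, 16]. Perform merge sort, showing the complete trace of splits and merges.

Merge sort trace:

Split: [19, 10, 1, 16] -> [19, 10] and [1, 16]
  Split: [19, 10] -> [19] and [10]
  Merge: [19] + [10] -> [10, 19]
  Split: [1, 16] -> [1] and [16]
  Merge: [1] + [16] -> [1, 16]
Merge: [10, 19] + [1, 16] -> [1, 10, 16, 19]

Final sorted array: [1, 10, 16, 19]

The merge sort proceeds by recursively splitting the array and merging sorted halves.
After all merges, the sorted array is [1, 10, 16, 19].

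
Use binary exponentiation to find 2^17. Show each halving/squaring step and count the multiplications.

Computing 2^17 by squaring (build up from 2^1; each line after the first costs one multiplication):

2^1 = 2
2^2 = (2^1)^2 = 2^2 = 4
2^4 = (2^2)^2 = 4^2 = 16
2^8 = (2^4)^2 = 16^2 = 256
2^16 = (2^8)^2 = 256^2 = 65536
2^17 = 2 * 2^16 = 2 * 65536 = 131072

Result: 131072
Multiplications needed: 5 (5 lines after 2^1)

2^17 = 131072. Using exponentiation by squaring, this requires 5 multiplications. The key idea: if the exponent is even, square the half-power; if odd, multiply by the base once.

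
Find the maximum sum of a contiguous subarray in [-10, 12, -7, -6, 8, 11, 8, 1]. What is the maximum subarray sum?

Using Kadane's algorithm on [-10, 12, -7, -6, 8, 11, 8, 1]:

Scanning through the array:
Position 1 (value 12): max_ending_here = 12, max_so_far = 12
Position 2 (value -7): max_ending_here = 5, max_so_far = 12
Position 3 (value -6): max_ending_here = -1, max_so_far = 12
Position 4 (value 8): max_ending_here = 8, max_so_far = 12
Position 5 (value 11): max_ending_here = 19, max_so_far = 19
Position 6 (value 8): max_ending_here = 27, max_so_far = 27
Position 7 (value 1): max_ending_here = 28, max_so_far = 28

Maximum subarray: [8, 11, 8, 1]
Maximum sum: 28

The maximum subarray is [8, 11, 8, 1] with sum 28. This subarray runs from index 4 to index 7.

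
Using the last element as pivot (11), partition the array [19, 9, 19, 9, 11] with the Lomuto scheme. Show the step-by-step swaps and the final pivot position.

Lomuto partition with pivot = 11:

Initial array: [19, 9, 19, 9, 11]

arr[0]=19 > 11: no swap
arr[1]=9 <= 11: swap with position 0, array becomes [9, 19, 19, 9, 11]
arr[2]=19 > 11: no swap
arr[3]=9 <= 11: swap with position 1, array becomes [9, 9, 19, 19, 11]

Place pivot at position 2: [9, 9, 11, 19, 19]
Pivot position: 2

After partitioning with pivot 11, the array becomes [9, 9, 11, 19, 19]. The pivot is placed at index 2. All elements to the left of the pivot are <= 11, and all elements to the right are > 11.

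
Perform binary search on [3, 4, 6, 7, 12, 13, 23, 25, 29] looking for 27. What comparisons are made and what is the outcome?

Binary search for 27 in [3, 4, 6, 7, 12, 13, 23, 25, 29]:

lo=0, hi=8, mid=4, arr[mid]=12 -> 12 < 27, search right half
lo=5, hi=8, mid=6, arr[mid]=23 -> 23 < 27, search right half
lo=7, hi=8, mid=7, arr[mid]=25 -> 25 < 27, search right half
lo=8, hi=8, mid=8, arr[mid]=29 -> 29 > 27, search left half
lo=8 > hi=7, target 27 not found

Binary search determines that 27 is not in the array after 4 comparisons. The search space was exhausted without finding the target.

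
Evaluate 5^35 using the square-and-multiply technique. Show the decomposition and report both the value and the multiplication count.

Computing 5^35 by squaring (build up from 5^1; each line after the first costs one multiplication):

5^1 = 5
5^2 = (5^1)^2 = 5^2 = 25
5^4 = (5^2)^2 = 25^2 = 625
5^8 = (5^4)^2 = 625^2 = 390625
5^16 = (5^8)^2 = 390625^2 = 152587890625
5^17 = 5 * 5^16 = 5 * 152587890625 = 762939453125
5^34 = (5^17)^2 = 762939453125^2 = 582076609134674072265625
5^35 = 5 * 5^34 = 5 * 582076609134674072265625 = 2910383045673370361328125

Result: 2910383045673370361328125
Multiplications needed: 7 (7 lines after 5^1)

5^35 = 2910383045673370361328125. Using exponentiation by squaring, this requires 7 multiplications. The key idea: if the exponent is even, square the half-power; if odd, multiply by the base once.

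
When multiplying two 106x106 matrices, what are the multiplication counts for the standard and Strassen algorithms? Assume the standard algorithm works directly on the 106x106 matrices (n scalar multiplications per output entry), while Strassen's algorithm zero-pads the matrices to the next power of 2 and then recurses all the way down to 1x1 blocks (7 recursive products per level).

Matrix multiplication for 106x106 matrices:

Strassen's algorithm requires power-of-2 dimensions. Pad 106x106 to 128x128 (next power of 2).

Standard algorithm: 106^3 = 1191016 multiplications
Strassen's algorithm: 7^(log2(128)) = 7^7 = 823543 multiplications
Savings: 1191016 - 823543 = 367473 multiplications

Standard: 1191016 multiplications (106^3). Strassen: 823543 multiplications (7^7, after padding to 128x128). Strassen reduces 8 recursive multiplications to 7 at each level.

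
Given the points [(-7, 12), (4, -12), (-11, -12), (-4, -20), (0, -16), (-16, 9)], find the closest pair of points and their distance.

Computing all pairwise distances among 6 points:

d((-7, 12), (4, -12)) = 26.4008
d((-7, 12), (-11, -12)) = 24.3311
d((-7, 12), (-4, -20)) = 32.1403
d((-7, 12), (0, -16)) = 28.8617
d((-7, 12), (-16, 9)) = 9.4868
d((4, -12), (-11, -12)) = 15.0
d((4, -12), (-4, -20)) = 11.3137
d((4, -12), (0, -16)) = 5.6569 <-- minimum
d((4, -12), (-16, 9)) = 29.0
d((-11, -12), (-4, -20)) = 10.6301
d((-11, -12), (0, -16)) = 11.7047
d((-11, -12), (-16, 9)) = 21.587
d((-4, -20), (0, -16)) = 5.6569 <-- minimum
d((-4, -20), (-16, 9)) = 31.3847
d((0, -16), (-16, 9)) = 29.6816

Minimum distance: 5.6569 (tie among 2 pairs: (4, -12) and (0, -16); (-4, -20) and (0, -16))

The minimum Euclidean distance is 5.6569. There is a tie: 2 pairs achieve this minimum — (4, -12) and (0, -16); (-4, -20) and (0, -16). Any of these is a valid closest pair. For 6 points, brute-force pairwise comparison is shown above. For large n, the divide-and-conquer algorithm (sort by x, recurse on halves, check the dividing strip) achieves O(n log n).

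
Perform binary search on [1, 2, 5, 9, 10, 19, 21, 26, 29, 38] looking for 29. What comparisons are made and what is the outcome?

Binary search for 29 in [1, 2, 5, 9, 10, 19, 21, 26, 29, 38]:

lo=0, hi=9, mid=4, arr[mid]=10 -> 10 < 29, search right half
lo=5, hi=9, mid=7, arr[mid]=26 -> 26 < 29, search right half
lo=8, hi=9, mid=8, arr[mid]=29 -> Found target at index 8!

Binary search finds 29 at index 8 after 3 comparisons. The search repeatedly halves the search space by comparing with the middle element.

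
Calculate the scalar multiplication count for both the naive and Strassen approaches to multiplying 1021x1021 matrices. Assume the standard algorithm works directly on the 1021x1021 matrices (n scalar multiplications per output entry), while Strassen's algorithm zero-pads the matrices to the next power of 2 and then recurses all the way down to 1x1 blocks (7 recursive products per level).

Matrix multiplication for 1021x1021 matrices:

Strassen's algorithm requires power-of-2 dimensions. Pad 1021x1021 to 1024x1024 (next power of 2).

Standard algorithm: 1021^3 = 1064332261 multiplications
Strassen's algorithm: 7^(log2(1024)) = 7^10 = 282475249 multiplications
Savings: 1064332261 - 282475249 = 781857012 multiplications

Standard: 1064332261 multiplications (1021^3). Strassen: 282475249 multiplications (7^10, after padding to 1024x1024). Strassen reduces 8 recursive multiplications to 7 at each level.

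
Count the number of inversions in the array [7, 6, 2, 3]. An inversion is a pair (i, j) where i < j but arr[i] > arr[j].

Finding inversions in [7, 6, 2, 3]:

(0, 1): arr[0]=7 > arr[1]=6
(0, 2): arr[0]=7 > arr[2]=2
(0, 3): arr[0]=7 > arr[3]=3
(1, 2): arr[1]=6 > arr[2]=2
(1, 3): arr[1]=6 > arr[3]=3

Total inversions: 5

The array has 5 inversion(s): (0,1), (0,2), (0,3), (1,2), (1,3). Each pair (i,j) satisfies i < j and arr[i] > arr[j].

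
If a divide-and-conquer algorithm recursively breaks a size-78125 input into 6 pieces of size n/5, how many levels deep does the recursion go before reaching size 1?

For divide and conquer with division factor 5:

Problem sizes at each level:
Level 0: 78125
Level 1: 15625
Level 2: 3125
Level 3: 625
Level 4: 125
Level 5: 25
Level 6: 5
Level 7: 1

The root is level 0 and the size-1 base case is level 7 (the tree spans levels 0 through 7, i.e. 8 levels counting the root), so the depth is the number of divisions: log_5(78125) = 7

The recursion tree depth is log_5(78125) = 7. At each level, the problem size is divided by 5, so it takes 7 divisions to reduce to a base case of size 1. The algorithm makes 6 recursive calls at each level.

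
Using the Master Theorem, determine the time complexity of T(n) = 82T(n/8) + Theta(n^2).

Master Theorem for T(n) = 82T(n/8) + O(n^2):

a = 82, b = 8, c = 2
log_b(a) = log_8(82) = 2.1192

Case 1: c = 2 < log_8(82) = 2.1192
T(n) = O(n^(log_8 82))

For T(n) = 82T(n/8) + O(n^2): log_8(82) = 2.1192. This is Case 1 of the Master Theorem (c < log_b(a), work dominated by leaves), giving O(n^(log_8 82)).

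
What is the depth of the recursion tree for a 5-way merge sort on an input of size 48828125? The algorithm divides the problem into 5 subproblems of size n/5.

For divide and conquer with division factor 5:

Problem sizes at each level:
Level 0: 48828125
Level 1: 9765625
Level 2: 1953125
Level 3: 390625
Level 4: 78125
Level 5: 15625
Level 6: 3125
Level 7: 625
Level 8: 125
Level 9: 25
Level 10: 5
Level 11: 1

The root is level 0 and the size-1 base case is level 11 (the tree spans levels 0 through 11, i.e. 12 levels counting the root), so the depth is the number of divisions: log_5(48828125) = 11

The recursion tree depth is log_5(48828125) = 11. At each level, the problem size is divided by 5, so it takes 11 divisions to reduce to a base case of size 1. The algorithm makes 5 recursive calls at each level.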